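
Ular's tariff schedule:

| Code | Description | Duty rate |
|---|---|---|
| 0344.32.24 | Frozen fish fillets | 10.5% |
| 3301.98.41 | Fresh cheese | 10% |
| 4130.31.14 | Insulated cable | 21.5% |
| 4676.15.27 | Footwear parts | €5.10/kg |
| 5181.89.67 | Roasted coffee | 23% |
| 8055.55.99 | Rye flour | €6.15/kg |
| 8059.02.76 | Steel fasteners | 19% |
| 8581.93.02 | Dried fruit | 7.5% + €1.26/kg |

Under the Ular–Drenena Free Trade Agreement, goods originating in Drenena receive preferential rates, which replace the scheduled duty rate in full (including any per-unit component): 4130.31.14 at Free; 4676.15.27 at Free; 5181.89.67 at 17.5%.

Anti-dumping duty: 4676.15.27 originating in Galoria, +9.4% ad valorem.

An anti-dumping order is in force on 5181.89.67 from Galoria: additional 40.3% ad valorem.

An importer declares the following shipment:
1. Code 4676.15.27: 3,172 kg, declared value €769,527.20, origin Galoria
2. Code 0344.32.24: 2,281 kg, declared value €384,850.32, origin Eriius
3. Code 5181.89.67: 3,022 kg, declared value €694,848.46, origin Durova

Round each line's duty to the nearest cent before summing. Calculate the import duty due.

€288,737.19

Line 1 (4676.15.27, Galoria, 3,172 kg, €769,527.20):
Base rate for 4676.15.27 is €5.10/kg.
4676.15.27 has an FTA preferential rate, but origin Galoria is not Drenena; base rate stands.
Additional duty on 4676.15.27 from Galoria: +9.4% ad valorem. Applied ad valorem rate = 9.4%.
Duty = €769,527.20 × 9.4% + 3,172 × €5.10 = €88,512.76.
Line 2 (0344.32.24, Eriius, 2,281 kg, €384,850.32):
Base rate for 0344.32.24 is 10.5%.
Duty = €384,850.32 × 10.5% = €40,409.28.
Line 3 (5181.89.67, Durova, 3,022 kg, €694,848.46):
Base rate for 5181.89.67 is 23%.
5181.89.67 has an FTA preferential rate, but origin Durova is not Drenena; base rate stands.
The additional-duty order on 5181.89.67 targets Galoria, not Durova; it does not apply.
Duty = €694,848.46 × 23% = €159,815.15.
Total = €88,512.76 + €40,409.28 + €159,815.15 = €288,737.19.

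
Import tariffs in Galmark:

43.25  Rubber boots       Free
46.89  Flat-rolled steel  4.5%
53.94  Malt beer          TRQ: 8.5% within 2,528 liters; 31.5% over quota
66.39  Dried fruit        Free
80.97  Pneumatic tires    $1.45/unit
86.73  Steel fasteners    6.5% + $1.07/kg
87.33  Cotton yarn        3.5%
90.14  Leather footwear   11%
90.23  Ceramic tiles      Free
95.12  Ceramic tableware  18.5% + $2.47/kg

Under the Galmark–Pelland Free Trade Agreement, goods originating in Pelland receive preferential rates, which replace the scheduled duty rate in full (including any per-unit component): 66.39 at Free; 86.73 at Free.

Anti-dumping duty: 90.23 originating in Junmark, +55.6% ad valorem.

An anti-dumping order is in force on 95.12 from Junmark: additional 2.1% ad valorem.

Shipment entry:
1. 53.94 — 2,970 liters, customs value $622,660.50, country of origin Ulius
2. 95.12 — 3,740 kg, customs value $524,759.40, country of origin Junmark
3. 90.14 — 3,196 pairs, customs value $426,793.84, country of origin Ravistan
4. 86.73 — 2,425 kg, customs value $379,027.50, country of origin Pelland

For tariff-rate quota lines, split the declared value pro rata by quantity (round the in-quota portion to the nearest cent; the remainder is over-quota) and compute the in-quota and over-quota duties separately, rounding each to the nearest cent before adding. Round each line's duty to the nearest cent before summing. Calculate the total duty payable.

Line 1 (53.94, Ulius, 2,970 liters, $622,660.50):
Code 53.94 is under a tariff-rate quota (threshold 2,528 liters). In-quota: 2,528 liters at 8.5%; over-quota: 442 liters at 31.5%.
Pro-rata value split: in-quota = $622,660.50 × 2,528/2,970 = $529,995.20; over-quota = $622,660.50 − $529,995.20 = $92,665.30.
In-quota duty = $529,995.20 × 8.5% = $45,049.59. Over-quota duty = $92,665.30 × 31.5% = $29,189.57.
Line duty = $45,049.59 + $29,189.57 = $74,239.16.
Line 2 (95.12, Junmark, 3,740 kg, $524,759.40):
Base rate for 95.12 is 18.5% + $2.47/kg.
Additional duty on 95.12 from Junmark: +2.1%. Applied ad valorem rate: 18.5% + 2.1% = 20.6%.
Duty = $524,759.40 × 20.6% + 3,740 × $2.47 = $117,338.24.
Line 3 (90.14, Ravistan, 3,196 pairs, $426,793.84):
Base rate for 90.14 is 11%.
Duty = $426,793.84 × 11% = $46,947.32.
Line 4 (86.73, Pelland, 2,425 kg, $379,027.50):
Base rate for 86.73 is 6.5% + $1.07/kg.
Origin Pelland qualifies under the Galmark–Pelland agreement and 86.73 is covered: preferential rate Free applies instead.
Duty = $379,027.50 × 0% = $0.00.
Total = $74,239.16 + $117,338.24 + $46,947.32 + $0.00 = $238,524.72.

$238,524.72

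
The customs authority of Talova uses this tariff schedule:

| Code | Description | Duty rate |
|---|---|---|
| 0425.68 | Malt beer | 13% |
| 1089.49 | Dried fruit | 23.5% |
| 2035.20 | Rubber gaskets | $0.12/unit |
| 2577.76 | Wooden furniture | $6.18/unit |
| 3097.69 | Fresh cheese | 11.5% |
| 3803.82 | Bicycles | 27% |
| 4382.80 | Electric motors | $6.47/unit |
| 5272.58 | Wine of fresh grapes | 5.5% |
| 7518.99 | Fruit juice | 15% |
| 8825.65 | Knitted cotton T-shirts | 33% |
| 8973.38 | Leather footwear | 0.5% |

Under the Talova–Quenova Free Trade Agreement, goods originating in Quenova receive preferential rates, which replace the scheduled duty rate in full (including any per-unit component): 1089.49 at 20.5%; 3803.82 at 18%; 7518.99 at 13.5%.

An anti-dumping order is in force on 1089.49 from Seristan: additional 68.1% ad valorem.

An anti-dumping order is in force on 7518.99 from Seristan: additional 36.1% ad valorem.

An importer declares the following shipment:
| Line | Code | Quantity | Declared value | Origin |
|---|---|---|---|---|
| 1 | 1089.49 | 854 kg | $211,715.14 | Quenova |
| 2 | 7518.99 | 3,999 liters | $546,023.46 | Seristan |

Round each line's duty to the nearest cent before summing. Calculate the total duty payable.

$322,419.59

Line 1 (1089.49, Quenova, 854 kg, $211,715.14):
Base rate for 1089.49 is 23.5%.
Origin Quenova qualifies under the Talova–Quenova agreement and 1089.49 is covered: preferential rate 20.5% applies instead.
The additional-duty order on 1089.49 targets Seristan, not Quenova; it does not apply.
Duty = $211,715.14 × 20.5% = $43,401.60.
Line 2 (7518.99, Seristan, 3,999 liters, $546,023.46):
Base rate for 7518.99 is 15%.
7518.99 has an FTA preferential rate, but origin Seristan is not Quenova; base rate stands.
Additional duty on 7518.99 from Seristan: +36.1%. Applied ad valorem rate: 15% + 36.1% = 51.1%.
Duty = $546,023.46 × 51.1% = $279,017.99.
Total = $43,401.60 + $279,017.99 = $322,419.59.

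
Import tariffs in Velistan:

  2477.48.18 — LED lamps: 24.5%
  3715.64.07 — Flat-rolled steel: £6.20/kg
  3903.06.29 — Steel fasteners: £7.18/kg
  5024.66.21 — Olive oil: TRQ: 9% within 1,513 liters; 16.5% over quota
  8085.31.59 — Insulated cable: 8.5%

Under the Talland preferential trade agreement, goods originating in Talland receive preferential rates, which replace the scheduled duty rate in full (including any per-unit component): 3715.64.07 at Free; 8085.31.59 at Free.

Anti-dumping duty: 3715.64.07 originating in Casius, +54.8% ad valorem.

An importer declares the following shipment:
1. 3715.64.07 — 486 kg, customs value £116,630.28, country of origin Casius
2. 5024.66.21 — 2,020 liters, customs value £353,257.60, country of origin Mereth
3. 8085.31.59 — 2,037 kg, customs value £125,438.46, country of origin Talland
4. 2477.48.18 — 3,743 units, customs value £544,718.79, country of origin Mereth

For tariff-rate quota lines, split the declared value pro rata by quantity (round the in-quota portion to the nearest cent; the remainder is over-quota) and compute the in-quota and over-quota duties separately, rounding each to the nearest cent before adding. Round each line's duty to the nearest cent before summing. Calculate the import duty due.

£238,825.69

Line 1 (3715.64.07, Casius, 486 kg, £116,630.28):
Base rate for 3715.64.07 is £6.20/kg.
3715.64.07 has an FTA preferential rate, but origin Casius is not Talland; base rate stands.
Additional duty on 3715.64.07 from Casius: +54.8% ad valorem. Applied ad valorem rate = 54.8%.
Duty = £116,630.28 × 54.8% + 486 × £6.20 = £66,926.59.
Line 2 (5024.66.21, Mereth, 2,020 liters, £353,257.60):
Code 5024.66.21 is under a tariff-rate quota (threshold 1,513 liters). In-quota: 1,513 liters at 9%; over-quota: 507 liters at 16.5%.
Pro-rata value split: in-quota = £353,257.60 × 1,513/2,020 = £264,593.44; over-quota = £353,257.60 − £264,593.44 = £88,664.16.
In-quota duty = £264,593.44 × 9% = £23,813.41. Over-quota duty = £88,664.16 × 16.5% = £14,629.59.
Line duty = £23,813.41 + £14,629.59 = £38,443.00.
Line 3 (8085.31.59, Talland, 2,037 kg, £125,438.46):
Base rate for 8085.31.59 is 8.5%.
Origin Talland qualifies under the Velistan–Talland agreement and 8085.31.59 is covered: preferential rate Free applies instead.
Duty = £125,438.46 × 0% = £0.00.
Line 4 (2477.48.18, Mereth, 3,743 units, £544,718.79):
Base rate for 2477.48.18 is 24.5%.
Duty = £544,718.79 × 24.5% = £133,456.10.
Total = £66,926.59 + £38,443.00 + £0.00 + £133,456.10 = £238,825.69.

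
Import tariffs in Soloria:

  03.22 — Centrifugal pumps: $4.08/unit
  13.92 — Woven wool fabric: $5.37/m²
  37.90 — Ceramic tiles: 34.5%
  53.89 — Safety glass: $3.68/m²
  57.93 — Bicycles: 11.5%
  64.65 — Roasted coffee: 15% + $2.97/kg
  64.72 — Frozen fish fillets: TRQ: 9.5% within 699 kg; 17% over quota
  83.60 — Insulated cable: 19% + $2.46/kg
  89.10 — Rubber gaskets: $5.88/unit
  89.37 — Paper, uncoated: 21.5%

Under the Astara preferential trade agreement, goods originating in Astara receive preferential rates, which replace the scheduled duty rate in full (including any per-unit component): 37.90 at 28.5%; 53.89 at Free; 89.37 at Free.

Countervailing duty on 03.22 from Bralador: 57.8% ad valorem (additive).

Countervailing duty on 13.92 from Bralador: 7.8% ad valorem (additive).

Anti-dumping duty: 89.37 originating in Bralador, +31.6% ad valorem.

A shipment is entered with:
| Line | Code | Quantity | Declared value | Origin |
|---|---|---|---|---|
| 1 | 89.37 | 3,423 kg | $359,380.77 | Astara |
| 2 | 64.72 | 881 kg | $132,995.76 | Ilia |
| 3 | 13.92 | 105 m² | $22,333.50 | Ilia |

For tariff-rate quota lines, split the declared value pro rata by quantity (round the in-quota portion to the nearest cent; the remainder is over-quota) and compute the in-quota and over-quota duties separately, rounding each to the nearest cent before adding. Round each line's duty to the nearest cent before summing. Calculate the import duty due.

$15,259.05

Line 1 (89.37, Astara, 3,423 kg, $359,380.77):
Base rate for 89.37 is 21.5%.
Origin Astara qualifies under the Soloria–Astara agreement and 89.37 is covered: preferential rate Free applies instead.
The additional-duty order on 89.37 targets Bralador, not Astara; it does not apply.
Duty = $359,380.77 × 0% = $0.00.
Line 2 (64.72, Ilia, 881 kg, $132,995.76):
Code 64.72 is under a tariff-rate quota (threshold 699 kg). In-quota: 699 kg at 9.5%; over-quota: 182 kg at 17%.
Pro-rata value split: in-quota = $132,995.76 × 699/881 = $105,521.04; over-quota = $132,995.76 − $105,521.04 = $27,474.72.
In-quota duty = $105,521.04 × 9.5% = $10,024.50. Over-quota duty = $27,474.72 × 17% = $4,670.70.
Line duty = $10,024.50 + $4,670.70 = $14,695.20.
Line 3 (13.92, Ilia, 105 m², $22,333.50):
Base rate for 13.92 is $5.37/m².
The additional-duty order on 13.92 targets Bralador, not Ilia; it does not apply.
Duty = 105 × $5.37 = $563.85.
Total = $0.00 + $14,695.20 + $563.85 = $15,259.05.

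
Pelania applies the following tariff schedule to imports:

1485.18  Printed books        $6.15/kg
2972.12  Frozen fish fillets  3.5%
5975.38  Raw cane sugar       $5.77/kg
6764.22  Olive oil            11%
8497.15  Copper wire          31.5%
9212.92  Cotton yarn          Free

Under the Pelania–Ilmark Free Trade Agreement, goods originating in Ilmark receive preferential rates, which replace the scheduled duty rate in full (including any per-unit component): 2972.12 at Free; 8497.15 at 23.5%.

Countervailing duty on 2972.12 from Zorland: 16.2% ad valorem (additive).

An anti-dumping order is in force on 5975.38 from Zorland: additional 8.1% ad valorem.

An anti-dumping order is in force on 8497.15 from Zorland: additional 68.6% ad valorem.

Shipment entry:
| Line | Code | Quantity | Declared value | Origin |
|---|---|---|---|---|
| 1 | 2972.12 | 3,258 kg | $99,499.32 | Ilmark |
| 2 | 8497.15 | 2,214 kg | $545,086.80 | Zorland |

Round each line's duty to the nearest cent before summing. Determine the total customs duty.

$545,631.89

Line 1 (2972.12, Ilmark, 3,258 kg, $99,499.32):
Base rate for 2972.12 is 3.5%.
Origin Ilmark qualifies under the Pelania–Ilmark agreement and 2972.12 is covered: preferential rate Free applies instead.
The additional-duty order on 2972.12 targets Zorland, not Ilmark; it does not apply.
Duty = $99,499.32 × 0% = $0.00.
Line 2 (8497.15, Zorland, 2,214 kg, $545,086.80):
Base rate for 8497.15 is 31.5%.
8497.15 has an FTA preferential rate, but origin Zorland is not Ilmark; base rate stands.
Additional duty on 8497.15 from Zorland: +68.6%. Applied ad valorem rate: 31.5% + 68.6% = 100.1%.
Duty = $545,086.80 × 100.1% = $545,631.89.
Total = $0.00 + $545,631.89 = $545,631.89.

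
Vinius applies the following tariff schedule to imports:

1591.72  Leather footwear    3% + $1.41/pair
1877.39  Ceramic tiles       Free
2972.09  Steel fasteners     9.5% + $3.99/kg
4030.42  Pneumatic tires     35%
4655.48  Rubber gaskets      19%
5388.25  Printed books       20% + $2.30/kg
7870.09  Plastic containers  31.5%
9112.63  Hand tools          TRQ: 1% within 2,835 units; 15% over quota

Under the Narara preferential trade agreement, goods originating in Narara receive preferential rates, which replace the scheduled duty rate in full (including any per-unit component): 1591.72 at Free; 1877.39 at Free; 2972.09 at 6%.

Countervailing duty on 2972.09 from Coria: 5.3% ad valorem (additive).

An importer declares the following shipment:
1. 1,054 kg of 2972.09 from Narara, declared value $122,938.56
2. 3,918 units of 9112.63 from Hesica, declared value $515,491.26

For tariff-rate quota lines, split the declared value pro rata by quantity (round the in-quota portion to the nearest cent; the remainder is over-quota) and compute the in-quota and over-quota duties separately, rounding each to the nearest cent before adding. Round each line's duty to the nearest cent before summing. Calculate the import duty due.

$32,479.87

Line 1 (2972.09, Narara, 1,054 kg, $122,938.56):
Base rate for 2972.09 is 9.5% + $3.99/kg.
Origin Narara qualifies under the Vinius–Narara agreement and 2972.09 is covered: preferential rate 6% applies instead.
The additional-duty order on 2972.09 targets Coria, not Narara; it does not apply.
Duty = $122,938.56 × 6% = $7,376.31.
Line 2 (9112.63, Hesica, 3,918 units, $515,491.26):
Code 9112.63 is under a tariff-rate quota (threshold 2,835 units). In-quota: 2,835 units at 1%; over-quota: 1,083 units at 15%.
Pro-rata value split: in-quota = $515,491.26 × 2,835/3,918 = $373,000.95; over-quota = $515,491.26 − $373,000.95 = $142,490.31.
In-quota duty = $373,000.95 × 1% = $3,730.01. Over-quota duty = $142,490.31 × 15% = $21,373.55.
Line duty = $3,730.01 + $21,373.55 = $25,103.56.
Total = $7,376.31 + $25,103.56 = $32,479.87.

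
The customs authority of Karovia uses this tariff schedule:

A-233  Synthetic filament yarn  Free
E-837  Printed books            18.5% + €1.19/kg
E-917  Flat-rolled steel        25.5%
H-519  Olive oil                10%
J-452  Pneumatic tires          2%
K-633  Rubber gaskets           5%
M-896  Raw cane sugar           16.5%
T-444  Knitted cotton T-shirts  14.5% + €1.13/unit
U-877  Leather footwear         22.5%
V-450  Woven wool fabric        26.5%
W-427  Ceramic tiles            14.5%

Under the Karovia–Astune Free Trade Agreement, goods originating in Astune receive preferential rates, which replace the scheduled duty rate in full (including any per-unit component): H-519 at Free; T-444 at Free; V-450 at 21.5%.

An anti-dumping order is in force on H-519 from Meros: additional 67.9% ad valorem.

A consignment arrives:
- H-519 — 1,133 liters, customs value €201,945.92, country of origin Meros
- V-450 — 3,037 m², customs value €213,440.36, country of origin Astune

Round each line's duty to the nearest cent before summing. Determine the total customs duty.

€203,205.55

Line 1 (H-519, Meros, 1,133 liters, €201,945.92):
Base rate for H-519 is 10%.
H-519 has an FTA preferential rate, but origin Meros is not Astune; base rate stands.
Additional duty on H-519 from Meros: +67.9%. Applied ad valorem rate: 10% + 67.9% = 77.9%.
Duty = €201,945.92 × 77.9% = €157,315.87.
Line 2 (V-450, Astune, 3,037 m², €213,440.36):
Base rate for V-450 is 26.5%.
Origin Astune qualifies under the Karovia–Astune agreement and V-450 is covered: preferential rate 21.5% applies instead.
Duty = €213,440.36 × 21.5% = €45,889.68.
Total = €157,315.87 + €45,889.68 = €203,205.55.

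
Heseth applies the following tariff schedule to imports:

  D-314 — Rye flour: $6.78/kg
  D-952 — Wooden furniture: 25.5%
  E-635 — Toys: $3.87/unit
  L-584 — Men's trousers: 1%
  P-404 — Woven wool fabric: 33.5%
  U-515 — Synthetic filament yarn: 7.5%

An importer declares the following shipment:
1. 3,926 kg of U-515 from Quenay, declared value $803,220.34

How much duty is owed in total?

Line 1 (U-515, Quenay, 3,926 kg, $803,220.34):
Base rate for U-515 is 7.5%.
Duty = $803,220.34 × 7.5% = $60,241.53.

$60,241.53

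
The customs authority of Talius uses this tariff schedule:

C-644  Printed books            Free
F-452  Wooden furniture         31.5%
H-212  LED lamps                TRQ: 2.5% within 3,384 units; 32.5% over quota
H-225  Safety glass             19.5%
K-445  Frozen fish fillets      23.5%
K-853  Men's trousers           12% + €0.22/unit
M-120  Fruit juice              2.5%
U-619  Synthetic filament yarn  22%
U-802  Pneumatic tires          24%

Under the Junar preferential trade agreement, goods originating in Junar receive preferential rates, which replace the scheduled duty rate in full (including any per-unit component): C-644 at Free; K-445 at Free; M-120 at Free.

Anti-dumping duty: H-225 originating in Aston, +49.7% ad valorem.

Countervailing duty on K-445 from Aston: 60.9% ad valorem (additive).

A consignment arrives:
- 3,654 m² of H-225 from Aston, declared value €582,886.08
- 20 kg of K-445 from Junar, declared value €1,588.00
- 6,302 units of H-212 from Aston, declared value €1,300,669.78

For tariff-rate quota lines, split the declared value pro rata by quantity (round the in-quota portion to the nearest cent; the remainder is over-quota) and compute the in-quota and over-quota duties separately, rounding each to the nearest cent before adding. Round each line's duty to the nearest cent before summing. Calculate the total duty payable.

Line 1 (H-225, Aston, 3,654 m², €582,886.08):
Base rate for H-225 is 19.5%.
Additional duty on H-225 from Aston: +49.7%. Applied ad valorem rate: 19.5% + 49.7% = 69.2%.
Duty = €582,886.08 × 69.2% = €403,357.17.
Line 2 (K-445, Junar, 20 kg, €1,588.00):
Base rate for K-445 is 23.5%.
Origin Junar qualifies under the Talius–Junar agreement and K-445 is covered: preferential rate Free applies instead.
The additional-duty order on K-445 targets Aston, not Junar; it does not apply.
Duty = €1,588.00 × 0% = €0.00.
Line 3 (H-212, Aston, 6,302 units, €1,300,669.78):
Code H-212 is under a tariff-rate quota (threshold 3,384 units). In-quota: 3,384 units at 2.5%; over-quota: 2,918 units at 32.5%.
Pro-rata value split: in-quota = €1,300,669.78 × 3,384/6,302 = €698,423.76; over-quota = €1,300,669.78 − €698,423.76 = €602,246.02.
In-quota duty = €698,423.76 × 2.5% = €17,460.59. Over-quota duty = €602,246.02 × 32.5% = €195,729.96.
Line duty = €17,460.59 + €195,729.96 = €213,190.55.
Total = €403,357.17 + €0.00 + €213,190.55 = €616,547.72.

€616,547.72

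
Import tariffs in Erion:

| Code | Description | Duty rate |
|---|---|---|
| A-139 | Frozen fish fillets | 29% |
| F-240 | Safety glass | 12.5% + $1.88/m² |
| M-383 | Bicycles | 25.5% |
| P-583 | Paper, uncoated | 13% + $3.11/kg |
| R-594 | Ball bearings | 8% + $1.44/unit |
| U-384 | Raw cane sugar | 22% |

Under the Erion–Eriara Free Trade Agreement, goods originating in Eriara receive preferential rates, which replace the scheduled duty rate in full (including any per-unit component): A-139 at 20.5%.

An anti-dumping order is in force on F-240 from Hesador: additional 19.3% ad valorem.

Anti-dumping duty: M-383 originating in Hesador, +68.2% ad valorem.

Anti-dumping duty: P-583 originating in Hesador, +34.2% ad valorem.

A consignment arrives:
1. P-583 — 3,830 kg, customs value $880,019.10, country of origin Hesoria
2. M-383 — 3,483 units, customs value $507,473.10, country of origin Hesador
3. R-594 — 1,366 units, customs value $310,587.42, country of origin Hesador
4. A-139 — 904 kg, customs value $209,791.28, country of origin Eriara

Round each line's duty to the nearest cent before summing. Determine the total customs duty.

Line 1 (P-583, Hesoria, 3,830 kg, $880,019.10):
Base rate for P-583 is 13% + $3.11/kg.
The additional-duty order on P-583 targets Hesador, not Hesoria; it does not apply.
Duty = $880,019.10 × 13% + 3,830 × $3.11 = $126,313.78.
Line 2 (M-383, Hesador, 3,483 units, $507,473.10):
Base rate for M-383 is 25.5%.
Additional duty on M-383 from Hesador: +68.2%. Applied ad valorem rate: 25.5% + 68.2% = 93.7%.
Duty = $507,473.10 × 93.7% = $475,502.29.
Line 3 (R-594, Hesador, 1,366 units, $310,587.42):
Base rate for R-594 is 8% + $1.44/unit.
Duty = $310,587.42 × 8% + 1,366 × $1.44 = $26,814.03.
Line 4 (A-139, Eriara, 904 kg, $209,791.28):
Base rate for A-139 is 29%.
Origin Eriara qualifies under the Erion–Eriara agreement and A-139 is covered: preferential rate 20.5% applies instead.
Duty = $209,791.28 × 20.5% = $43,007.21.
Total = $126,313.78 + $475,502.29 + $26,814.03 + $43,007.21 = $671,637.31.

$671,637.31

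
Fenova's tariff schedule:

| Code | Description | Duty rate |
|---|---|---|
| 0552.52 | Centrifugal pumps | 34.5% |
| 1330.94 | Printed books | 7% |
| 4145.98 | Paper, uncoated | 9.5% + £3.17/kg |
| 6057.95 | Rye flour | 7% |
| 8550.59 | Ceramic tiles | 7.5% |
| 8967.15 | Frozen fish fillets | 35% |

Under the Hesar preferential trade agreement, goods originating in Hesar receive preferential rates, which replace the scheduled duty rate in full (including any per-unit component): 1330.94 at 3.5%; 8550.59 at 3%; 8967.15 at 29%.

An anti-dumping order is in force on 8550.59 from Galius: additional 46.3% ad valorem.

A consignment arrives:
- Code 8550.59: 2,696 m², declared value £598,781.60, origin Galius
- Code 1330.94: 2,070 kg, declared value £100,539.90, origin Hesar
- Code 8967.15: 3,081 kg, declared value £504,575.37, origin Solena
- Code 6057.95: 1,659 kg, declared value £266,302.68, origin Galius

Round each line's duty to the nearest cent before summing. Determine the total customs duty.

Line 1 (8550.59, Galius, 2,696 m², £598,781.60):
Base rate for 8550.59 is 7.5%.
8550.59 has an FTA preferential rate, but origin Galius is not Hesar; base rate stands.
Additional duty on 8550.59 from Galius: +46.3%. Applied ad valorem rate: 7.5% + 46.3% = 53.8%.
Duty = £598,781.60 × 53.8% = £322,144.50.
Line 2 (1330.94, Hesar, 2,070 kg, £100,539.90):
Base rate for 1330.94 is 7%.
Origin Hesar qualifies under the Fenova–Hesar agreement and 1330.94 is covered: preferential rate 3.5% applies instead.
Duty = £100,539.90 × 3.5% = £3,518.90.
Line 3 (8967.15, Solena, 3,081 kg, £504,575.37):
Base rate for 8967.15 is 35%.
8967.15 has an FTA preferential rate, but origin Solena is not Hesar; base rate stands.
Duty = £504,575.37 × 35% = £176,601.38.
Line 4 (6057.95, Galius, 1,659 kg, £266,302.68):
Base rate for 6057.95 is 7%.
Duty = £266,302.68 × 7% = £18,641.19.
Total = £322,144.50 + £3,518.90 + £176,601.38 + £18,641.19 = £520,905.97.

£520,905.97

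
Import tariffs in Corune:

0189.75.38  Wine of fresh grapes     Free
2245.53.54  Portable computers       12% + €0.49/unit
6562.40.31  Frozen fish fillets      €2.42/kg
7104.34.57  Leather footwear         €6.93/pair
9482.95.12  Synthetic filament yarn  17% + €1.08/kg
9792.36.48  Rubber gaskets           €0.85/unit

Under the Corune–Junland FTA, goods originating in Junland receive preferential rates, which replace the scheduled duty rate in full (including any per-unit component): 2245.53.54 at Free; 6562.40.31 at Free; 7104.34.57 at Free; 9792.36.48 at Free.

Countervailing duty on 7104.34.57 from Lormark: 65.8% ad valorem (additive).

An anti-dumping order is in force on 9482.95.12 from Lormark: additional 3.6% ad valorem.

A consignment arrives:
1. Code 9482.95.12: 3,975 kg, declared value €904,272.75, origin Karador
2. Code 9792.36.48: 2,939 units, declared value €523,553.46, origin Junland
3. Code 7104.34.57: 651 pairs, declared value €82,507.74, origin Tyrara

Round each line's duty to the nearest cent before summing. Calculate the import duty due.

Line 1 (9482.95.12, Karador, 3,975 kg, €904,272.75):
Base rate for 9482.95.12 is 17% + €1.08/kg.
The additional-duty order on 9482.95.12 targets Lormark, not Karador; it does not apply.
Duty = €904,272.75 × 17% + 3,975 × €1.08 = €158,019.37.
Line 2 (9792.36.48, Junland, 2,939 units, €523,553.46):
Base rate for 9792.36.48 is €0.85/unit.
Origin Junland qualifies under the Corune–Junland agreement and 9792.36.48 is covered: preferential rate Free applies instead.
Duty = €523,553.46 × 0% = €0.00.
Line 3 (7104.34.57, Tyrara, 651 pairs, €82,507.74):
Base rate for 7104.34.57 is €6.93/pair.
7104.34.57 has an FTA preferential rate, but origin Tyrara is not Junland; base rate stands.
The additional-duty order on 7104.34.57 targets Lormark, not Tyrara; it does not apply.
Duty = 651 × €6.93 = €4,511.43.
Total = €158,019.37 + €0.00 + €4,511.43 = €162,530.80.

€162,530.80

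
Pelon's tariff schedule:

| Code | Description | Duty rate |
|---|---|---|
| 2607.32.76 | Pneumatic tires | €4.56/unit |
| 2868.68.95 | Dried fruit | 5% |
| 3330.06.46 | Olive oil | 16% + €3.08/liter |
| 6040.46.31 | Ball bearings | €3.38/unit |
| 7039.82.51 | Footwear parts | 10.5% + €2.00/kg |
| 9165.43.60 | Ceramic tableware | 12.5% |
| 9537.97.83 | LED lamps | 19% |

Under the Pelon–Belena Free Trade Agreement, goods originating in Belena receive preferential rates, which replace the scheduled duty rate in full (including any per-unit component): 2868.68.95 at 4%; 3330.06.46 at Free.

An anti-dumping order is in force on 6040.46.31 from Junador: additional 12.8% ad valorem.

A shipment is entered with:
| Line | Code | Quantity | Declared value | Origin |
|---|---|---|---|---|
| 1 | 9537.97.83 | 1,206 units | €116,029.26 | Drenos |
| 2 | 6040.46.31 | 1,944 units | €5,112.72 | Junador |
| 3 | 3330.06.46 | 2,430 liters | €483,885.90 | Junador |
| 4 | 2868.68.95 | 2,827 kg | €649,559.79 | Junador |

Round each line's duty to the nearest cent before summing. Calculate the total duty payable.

€146,654.84

Line 1 (9537.97.83, Drenos, 1,206 units, €116,029.26):
Base rate for 9537.97.83 is 19%.
Duty = €116,029.26 × 19% = €22,045.56.
Line 2 (6040.46.31, Junador, 1,944 units, €5,112.72):
Base rate for 6040.46.31 is €3.38/unit.
Additional duty on 6040.46.31 from Junador: +12.8% ad valorem. Applied ad valorem rate = 12.8%.
Duty = €5,112.72 × 12.8% + 1,944 × €3.38 = €7,225.15.
Line 3 (3330.06.46, Junador, 2,430 liters, €483,885.90):
Base rate for 3330.06.46 is 16% + €3.08/liter.
3330.06.46 has an FTA preferential rate, but origin Junador is not Belena; base rate stands.
Duty = €483,885.90 × 16% + 2,430 × €3.08 = €84,906.14.
Line 4 (2868.68.95, Junador, 2,827 kg, €649,559.79):
Base rate for 2868.68.95 is 5%.
2868.68.95 has an FTA preferential rate, but origin Junador is not Belena; base rate stands.
Duty = €649,559.79 × 5% = €32,477.99.
Total = €22,045.56 + €7,225.15 + €84,906.14 + €32,477.99 = €146,654.84.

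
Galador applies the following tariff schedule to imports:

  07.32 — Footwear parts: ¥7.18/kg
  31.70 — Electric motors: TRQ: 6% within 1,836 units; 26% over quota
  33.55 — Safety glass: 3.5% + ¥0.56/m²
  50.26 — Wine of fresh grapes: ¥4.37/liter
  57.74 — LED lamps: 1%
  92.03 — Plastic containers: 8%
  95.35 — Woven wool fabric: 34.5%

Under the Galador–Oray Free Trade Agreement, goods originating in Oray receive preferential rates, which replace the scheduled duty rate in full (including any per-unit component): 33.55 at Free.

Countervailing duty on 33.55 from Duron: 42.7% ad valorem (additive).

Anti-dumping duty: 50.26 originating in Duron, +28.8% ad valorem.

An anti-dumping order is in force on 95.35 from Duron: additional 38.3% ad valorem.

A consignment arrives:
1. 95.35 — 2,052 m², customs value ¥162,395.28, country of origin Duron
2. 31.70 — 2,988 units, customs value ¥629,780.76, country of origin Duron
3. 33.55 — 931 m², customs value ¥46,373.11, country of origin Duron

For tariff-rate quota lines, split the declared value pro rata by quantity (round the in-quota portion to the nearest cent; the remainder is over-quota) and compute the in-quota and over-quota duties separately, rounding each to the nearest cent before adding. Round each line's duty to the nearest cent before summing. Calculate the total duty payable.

¥226,517.75

Line 1 (95.35, Duron, 2,052 m², ¥162,395.28):
Base rate for 95.35 is 34.5%.
Additional duty on 95.35 from Duron: +38.3%. Applied ad valorem rate: 34.5% + 38.3% = 72.8%.
Duty = ¥162,395.28 × 72.8% = ¥118,223.76.
Line 2 (31.70, Duron, 2,988 units, ¥629,780.76):
Code 31.70 is under a tariff-rate quota (threshold 1,836 units). In-quota: 1,836 units at 6%; over-quota: 1,152 units at 26%.
Pro-rata value split: in-quota = ¥629,780.76 × 1,836/2,988 = ¥386,973.72; over-quota = ¥629,780.76 − ¥386,973.72 = ¥242,807.04.
In-quota duty = ¥386,973.72 × 6% = ¥23,218.42. Over-quota duty = ¥242,807.04 × 26% = ¥63,129.83.
Line duty = ¥23,218.42 + ¥63,129.83 = ¥86,348.25.
Line 3 (33.55, Duron, 931 m², ¥46,373.11):
Base rate for 33.55 is 3.5% + ¥0.56/m².
33.55 has an FTA preferential rate, but origin Duron is not Oray; base rate stands.
Additional duty on 33.55 from Duron: +42.7%. Applied ad valorem rate: 3.5% + 42.7% = 46.2%.
Duty = ¥46,373.11 × 46.2% + 931 × ¥0.56 = ¥21,945.74.
Total = ¥118,223.76 + ¥86,348.25 + ¥21,945.74 = ¥226,517.75.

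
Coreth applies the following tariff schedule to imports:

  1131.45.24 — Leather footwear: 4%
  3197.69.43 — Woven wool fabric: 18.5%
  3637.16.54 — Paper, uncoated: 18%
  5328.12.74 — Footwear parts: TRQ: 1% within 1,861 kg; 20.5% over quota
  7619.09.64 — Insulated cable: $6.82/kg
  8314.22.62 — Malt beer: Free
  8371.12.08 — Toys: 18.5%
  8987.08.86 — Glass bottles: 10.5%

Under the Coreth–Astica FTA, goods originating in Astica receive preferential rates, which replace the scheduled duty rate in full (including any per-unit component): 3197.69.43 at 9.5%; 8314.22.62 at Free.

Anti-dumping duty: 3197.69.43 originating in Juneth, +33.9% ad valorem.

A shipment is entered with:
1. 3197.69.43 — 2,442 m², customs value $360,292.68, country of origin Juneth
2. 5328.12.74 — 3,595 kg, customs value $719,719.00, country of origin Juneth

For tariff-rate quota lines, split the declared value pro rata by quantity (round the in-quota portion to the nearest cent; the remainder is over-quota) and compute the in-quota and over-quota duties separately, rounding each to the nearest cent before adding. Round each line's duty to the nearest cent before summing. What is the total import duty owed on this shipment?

$263,684.17

Line 1 (3197.69.43, Juneth, 2,442 m², $360,292.68):
Base rate for 3197.69.43 is 18.5%.
3197.69.43 has an FTA preferential rate, but origin Juneth is not Astica; base rate stands.
Additional duty on 3197.69.43 from Juneth: +33.9%. Applied ad valorem rate: 18.5% + 33.9% = 52.4%.
Duty = $360,292.68 × 52.4% = $188,793.36.
Line 2 (5328.12.74, Juneth, 3,595 kg, $719,719.00):
Code 5328.12.74 is under a tariff-rate quota (threshold 1,861 kg). In-quota: 1,861 kg at 1%; over-quota: 1,734 kg at 20.5%.
Pro-rata value split: in-quota = $719,719.00 × 1,861/3,595 = $372,572.20; over-quota = $719,719.00 − $372,572.20 = $347,146.80.
In-quota duty = $372,572.20 × 1% = $3,725.72. Over-quota duty = $347,146.80 × 20.5% = $71,165.09.
Line duty = $3,725.72 + $71,165.09 = $74,890.81.
Total = $188,793.36 + $74,890.81 = $263,684.17.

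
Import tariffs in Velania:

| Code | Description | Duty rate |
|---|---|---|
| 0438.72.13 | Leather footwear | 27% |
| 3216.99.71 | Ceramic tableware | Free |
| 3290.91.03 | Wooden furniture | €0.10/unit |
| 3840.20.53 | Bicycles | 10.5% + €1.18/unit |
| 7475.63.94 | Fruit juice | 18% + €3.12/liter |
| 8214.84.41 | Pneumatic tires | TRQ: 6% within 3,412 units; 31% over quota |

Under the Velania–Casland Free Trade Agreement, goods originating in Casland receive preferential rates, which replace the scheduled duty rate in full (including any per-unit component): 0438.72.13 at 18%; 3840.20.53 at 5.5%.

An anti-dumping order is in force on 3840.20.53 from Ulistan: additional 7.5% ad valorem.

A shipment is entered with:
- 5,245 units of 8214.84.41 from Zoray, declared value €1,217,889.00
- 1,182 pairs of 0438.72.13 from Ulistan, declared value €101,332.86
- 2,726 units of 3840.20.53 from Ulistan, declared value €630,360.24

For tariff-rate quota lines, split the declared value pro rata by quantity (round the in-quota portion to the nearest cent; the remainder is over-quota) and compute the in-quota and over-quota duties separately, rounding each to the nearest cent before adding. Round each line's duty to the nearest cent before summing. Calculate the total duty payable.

€323,520.38

Line 1 (8214.84.41, Zoray, 5,245 units, €1,217,889.00):
Code 8214.84.41 is under a tariff-rate quota (threshold 3,412 units). In-quota: 3,412 units at 6%; over-quota: 1,833 units at 31%.
Pro-rata value split: in-quota = €1,217,889.00 × 3,412/5,245 = €792,266.40; over-quota = €1,217,889.00 − €792,266.40 = €425,622.60.
In-quota duty = €792,266.40 × 6% = €47,535.98. Over-quota duty = €425,622.60 × 31% = €131,943.01.
Line duty = €47,535.98 + €131,943.01 = €179,478.99.
Line 2 (0438.72.13, Ulistan, 1,182 pairs, €101,332.86):
Base rate for 0438.72.13 is 27%.
0438.72.13 has an FTA preferential rate, but origin Ulistan is not Casland; base rate stands.
Duty = €101,332.86 × 27% = €27,359.87.
Line 3 (3840.20.53, Ulistan, 2,726 units, €630,360.24):
Base rate for 3840.20.53 is 10.5% + €1.18/unit.
3840.20.53 has an FTA preferential rate, but origin Ulistan is not Casland; base rate stands.
Additional duty on 3840.20.53 from Ulistan: +7.5%. Applied ad valorem rate: 10.5% + 7.5% = 18%.
Duty = €630,360.24 × 18% + 2,726 × €1.18 = €116,681.52.
Total = €179,478.99 + €27,359.87 + €116,681.52 = €323,520.38.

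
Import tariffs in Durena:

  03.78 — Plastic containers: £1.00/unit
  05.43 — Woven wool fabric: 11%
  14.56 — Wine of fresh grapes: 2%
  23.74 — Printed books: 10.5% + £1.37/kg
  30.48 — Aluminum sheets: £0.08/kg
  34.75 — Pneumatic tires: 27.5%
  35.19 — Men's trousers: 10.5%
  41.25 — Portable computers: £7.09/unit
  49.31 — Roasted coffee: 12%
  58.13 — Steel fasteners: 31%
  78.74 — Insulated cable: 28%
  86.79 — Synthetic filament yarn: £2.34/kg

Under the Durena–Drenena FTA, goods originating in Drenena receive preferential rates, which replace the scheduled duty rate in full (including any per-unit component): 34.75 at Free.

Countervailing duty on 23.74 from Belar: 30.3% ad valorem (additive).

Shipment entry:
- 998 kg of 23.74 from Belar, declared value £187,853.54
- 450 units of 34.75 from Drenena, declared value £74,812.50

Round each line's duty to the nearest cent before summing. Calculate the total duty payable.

Line 1 (23.74, Belar, 998 kg, £187,853.54):
Base rate for 23.74 is 10.5% + £1.37/kg.
Additional duty on 23.74 from Belar: +30.3%. Applied ad valorem rate: 10.5% + 30.3% = 40.8%.
Duty = £187,853.54 × 40.8% + 998 × £1.37 = £78,011.50.
Line 2 (34.75, Drenena, 450 units, £74,812.50):
Base rate for 34.75 is 27.5%.
Origin Drenena qualifies under the Durena–Drenena agreement and 34.75 is covered: preferential rate Free applies instead.
Duty = £74,812.50 × 0% = £0.00.
Total = £78,011.50 + £0.00 = £78,011.50.

£78,011.50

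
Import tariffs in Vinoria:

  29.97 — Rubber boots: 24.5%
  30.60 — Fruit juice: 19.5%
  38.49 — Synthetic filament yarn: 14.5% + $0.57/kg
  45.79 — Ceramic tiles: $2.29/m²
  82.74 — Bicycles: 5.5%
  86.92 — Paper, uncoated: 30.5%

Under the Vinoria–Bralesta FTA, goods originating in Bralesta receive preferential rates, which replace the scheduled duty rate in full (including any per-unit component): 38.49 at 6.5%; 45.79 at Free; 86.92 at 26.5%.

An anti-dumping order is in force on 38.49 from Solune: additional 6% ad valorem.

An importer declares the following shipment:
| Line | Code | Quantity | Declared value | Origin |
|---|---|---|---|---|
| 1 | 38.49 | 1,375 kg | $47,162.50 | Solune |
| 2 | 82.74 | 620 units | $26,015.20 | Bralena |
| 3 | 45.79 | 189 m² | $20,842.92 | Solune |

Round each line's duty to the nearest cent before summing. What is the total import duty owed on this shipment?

Line 1 (38.49, Solune, 1,375 kg, $47,162.50):
Base rate for 38.49 is 14.5% + $0.57/kg.
38.49 has an FTA preferential rate, but origin Solune is not Bralesta; base rate stands.
Additional duty on 38.49 from Solune: +6%. Applied ad valorem rate: 14.5% + 6% = 20.5%.
Duty = $47,162.50 × 20.5% + 1,375 × $0.57 = $10,452.06.
Line 2 (82.74, Bralena, 620 units, $26,015.20):
Base rate for 82.74 is 5.5%.
Duty = $26,015.20 × 5.5% = $1,430.84.
Line 3 (45.79, Solune, 189 m², $20,842.92):
Base rate for 45.79 is $2.29/m².
45.79 has an FTA preferential rate, but origin Solune is not Bralesta; base rate stands.
Duty = 189 × $2.29 = $432.81.
Total = $10,452.06 + $1,430.84 + $432.81 = $12,315.71.

$12,315.71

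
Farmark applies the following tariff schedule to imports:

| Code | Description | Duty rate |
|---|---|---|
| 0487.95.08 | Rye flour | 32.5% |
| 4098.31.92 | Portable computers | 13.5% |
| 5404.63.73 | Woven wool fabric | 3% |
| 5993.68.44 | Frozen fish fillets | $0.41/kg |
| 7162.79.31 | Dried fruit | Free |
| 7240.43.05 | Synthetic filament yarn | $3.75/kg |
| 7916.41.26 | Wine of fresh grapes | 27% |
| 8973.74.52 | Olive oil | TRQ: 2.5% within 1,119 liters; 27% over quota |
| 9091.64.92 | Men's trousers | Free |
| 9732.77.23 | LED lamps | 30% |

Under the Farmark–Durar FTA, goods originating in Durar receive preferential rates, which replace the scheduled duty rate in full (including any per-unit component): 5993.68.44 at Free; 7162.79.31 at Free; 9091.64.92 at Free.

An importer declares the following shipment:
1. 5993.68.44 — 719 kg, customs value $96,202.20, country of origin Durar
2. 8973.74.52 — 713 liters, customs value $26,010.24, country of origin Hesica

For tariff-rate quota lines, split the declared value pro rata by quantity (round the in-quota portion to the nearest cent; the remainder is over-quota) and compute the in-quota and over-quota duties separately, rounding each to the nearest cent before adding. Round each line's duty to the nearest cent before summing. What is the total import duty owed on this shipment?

Line 1 (5993.68.44, Durar, 719 kg, $96,202.20):
Base rate for 5993.68.44 is $0.41/kg.
Origin Durar qualifies under the Farmark–Durar agreement and 5993.68.44 is covered: preferential rate Free applies instead.
Duty = $96,202.20 × 0% = $0.00.
Line 2 (8973.74.52, Hesica, 713 liters, $26,010.24):
Code 8973.74.52 is under a tariff-rate quota (threshold 1,119 liters). Quantity 713 liters is within the quota, so the in-quota rate 2.5% applies to the full value.
Duty = $26,010.24 × 2.5% = $650.26.
Total = $0.00 + $650.26 = $650.26.

$650.26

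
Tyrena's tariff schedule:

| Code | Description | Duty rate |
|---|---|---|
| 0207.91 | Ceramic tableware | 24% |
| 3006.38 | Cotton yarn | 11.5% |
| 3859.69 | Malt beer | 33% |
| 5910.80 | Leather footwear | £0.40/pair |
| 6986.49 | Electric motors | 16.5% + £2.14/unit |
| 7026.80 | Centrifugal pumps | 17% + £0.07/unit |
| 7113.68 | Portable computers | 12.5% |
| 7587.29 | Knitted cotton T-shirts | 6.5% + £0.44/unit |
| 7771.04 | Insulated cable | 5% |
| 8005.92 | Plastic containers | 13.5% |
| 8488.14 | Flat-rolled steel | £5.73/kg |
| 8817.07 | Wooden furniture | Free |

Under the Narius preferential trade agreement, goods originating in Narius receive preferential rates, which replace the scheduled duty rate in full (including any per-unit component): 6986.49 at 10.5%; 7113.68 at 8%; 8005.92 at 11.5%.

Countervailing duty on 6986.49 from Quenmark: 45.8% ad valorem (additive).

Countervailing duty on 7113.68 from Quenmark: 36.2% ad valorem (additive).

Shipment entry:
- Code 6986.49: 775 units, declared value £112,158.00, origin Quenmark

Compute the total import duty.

£71,532.93

Line 1 (6986.49, Quenmark, 775 units, £112,158.00):
Base rate for 6986.49 is 16.5% + £2.14/unit.
6986.49 has an FTA preferential rate, but origin Quenmark is not Narius; base rate stands.
Additional duty on 6986.49 from Quenmark: +45.8%. Applied ad valorem rate: 16.5% + 45.8% = 62.3%.
Duty = £112,158.00 × 62.3% + 775 × £2.14 = £71,532.93.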